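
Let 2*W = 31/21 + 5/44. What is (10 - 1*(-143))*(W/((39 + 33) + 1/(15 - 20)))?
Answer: 374595/221144 ≈ 1.6939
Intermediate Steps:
W = 1469/1848 (W = (31/21 + 5/44)/2 = (½)*(1469/924) = 1469/1848 ≈ 0.79491)
(10 - 1*(-143))*(W/((39 + 33) + 1/(15 - 20))) = (10 - 1*(-143))*(1469/(1848*((39 + 33) + 1/(15 - 20)))) = (10 + 143)*(1469/(1848*(72 + 1/(-5)))) = 153*(1469/(1848*(72 - ⅕))) = 153*(1469/(1848*(359/5))) = 153*((1469/1848)*(5/359)) = 153*(7345/663432) = 374595/221144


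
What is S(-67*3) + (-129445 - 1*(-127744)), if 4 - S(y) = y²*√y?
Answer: -1697 - 40401*I*√201 ≈ -1697.0 - 5.7278e+5*I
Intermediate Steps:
S(y) = 4 - y^(5/2) (S(y) = 4 - y²*√y = 4 - y^(5/2))
S(-67*3) + (-129445 - 1*(-127744)) = (4 - (-67*3)^(5/2)) + (-129445 - 1*(-127744)) = (4 - (-201)^(5/2)) + (-129445 + 127744) = (4 - 40401*I*√201) - 1701 = -1697 - 40401*I*√201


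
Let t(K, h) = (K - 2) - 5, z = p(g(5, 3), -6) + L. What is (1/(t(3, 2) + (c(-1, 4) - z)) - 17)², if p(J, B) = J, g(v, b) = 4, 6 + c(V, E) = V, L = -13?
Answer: 1225/4 ≈ 306.25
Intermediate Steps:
c(V, E) = -6 + V
z = -9 (z = 4 - 13 = -9)
t(K, h) = -7 + K (t(K, h) = (-2 + K) - 5 = -7 + K)
(1/(t(3, 2) + (c(-1, 4) - z)) - 17)² = (1/((-7 + 3) + ((-6 - 1) - 1*(-9))) - 17)² = (1/(-4 + (-7 + 9)) - 17)² = (1/(-4 + 2) - 17)² = (1/(-2) - 17)² = (-½ - 17)² = (-35/2)² = 1225/4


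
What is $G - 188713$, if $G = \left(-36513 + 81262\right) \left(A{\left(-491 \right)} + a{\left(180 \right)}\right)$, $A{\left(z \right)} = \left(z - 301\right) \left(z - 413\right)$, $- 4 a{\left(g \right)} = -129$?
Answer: $\frac{128160425897}{4} \approx 3.204 \cdot 10^{10}$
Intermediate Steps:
$a{\left(g \right)} = \frac{129}{4}$ ($a{\left(g \right)} = \left(- \frac{1}{4}\right) \left(-129\right) = \frac{129}{4}$)
$A{\left(z \right)} = \left(-413 + z\right) \left(-301 + z\right)$ ($A{\left(z \right)} = \left(-301 + z\right) \left(-413 + z\right) = \left(-413 + z\right) \left(-301 + z\right)$)
$G = \frac{128161180749}{4}$ ($G = \left(-36513 + 81262\right) \left(\left(124313 + \left(-491\right)^{2} - -350574\right) + \frac{129}{4}\right) = 44749 \left(\left(124313 + 241081 + 350574\right) + \frac{129}{4}\right) = 44749 \left(715968 + \frac{129}{4}\right) = 44749 \cdot \frac{2864001}{4} = \frac{128161180749}{4} \approx 3.204 \cdot 10^{10}$)
$G - 188713 = \frac{128161180749}{4} - 188713 = \frac{128160425897}{4}$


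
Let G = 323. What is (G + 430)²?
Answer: 567009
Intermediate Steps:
(G + 430)² = (323 + 430)² = 753² = 567009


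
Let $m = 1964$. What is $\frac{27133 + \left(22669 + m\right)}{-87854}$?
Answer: $- \frac{1991}{3379} \approx -0.58923$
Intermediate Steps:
$\frac{27133 + \left(22669 + m\right)}{-87854} = \frac{27133 + \left(22669 + 1964\right)}{-87854} = \left(27133 + 24633\right) \left(- \frac{1}{87854}\right) = 51766 \left(- \frac{1}{87854}\right) = - \frac{1991}{3379}$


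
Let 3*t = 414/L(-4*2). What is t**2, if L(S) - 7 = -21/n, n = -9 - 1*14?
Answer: 2518569/8281 ≈ 304.14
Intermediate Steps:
n = -23 (n = -9 - 14 = -23)
L(S) = 182/23 (L(S) = 7 - 21/(-23) = 7 - 21*(-1/23) = 7 + 21/23 = 182/23)
t = 1587/91 (t = (414/(182/23))/3 = (414*(23/182))/3 = (1/3)*(4761/91) = 1587/91 ≈ 17.440)
t**2 = (1587/91)**2 = 2518569/8281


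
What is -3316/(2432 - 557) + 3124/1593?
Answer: 191704/995625 ≈ 0.19255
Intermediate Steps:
-3316/(2432 - 557) + 3124/1593 = -3316/1875 + 3124*(1/1593) = -3316*1/1875 + 3124/1593 = -3316/1875 + 3124/1593 = 191704/995625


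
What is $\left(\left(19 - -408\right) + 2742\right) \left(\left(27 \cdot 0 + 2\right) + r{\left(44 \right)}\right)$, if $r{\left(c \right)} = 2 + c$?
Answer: $152112$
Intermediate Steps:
$\left(\left(19 - -408\right) + 2742\right) \left(\left(27 \cdot 0 + 2\right) + r{\left(44 \right)}\right) = \left(\left(19 - -408\right) + 2742\right) \left(\left(27 \cdot 0 + 2\right) + \left(2 + 44\right)\right) = \left(\left(19 + 408\right) + 2742\right) \left(\left(0 + 2\right) + 46\right) = \left(427 + 2742\right) \left(2 + 46\right) = 3169 \cdot 48 = 152112$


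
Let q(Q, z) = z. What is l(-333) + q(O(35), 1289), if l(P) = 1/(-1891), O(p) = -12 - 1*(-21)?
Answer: 2437498/1891 ≈ 1289.0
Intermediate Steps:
O(p) = 9 (O(p) = -12 + 21 = 9)
l(P) = -1/1891
l(-333) + q(O(35), 1289) = -1/1891 + 1289 = 2437498/1891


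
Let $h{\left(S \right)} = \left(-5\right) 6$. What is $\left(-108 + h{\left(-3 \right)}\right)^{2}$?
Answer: $19044$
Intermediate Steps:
$h{\left(S \right)} = -30$
$\left(-108 + h{\left(-3 \right)}\right)^{2} = \left(-108 - 30\right)^{2} = \left(-138\right)^{2} = 19044$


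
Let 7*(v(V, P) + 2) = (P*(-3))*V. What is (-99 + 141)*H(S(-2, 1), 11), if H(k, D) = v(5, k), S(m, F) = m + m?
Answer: 276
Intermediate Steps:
v(V, P) = -2 - 3*P*V/7 (v(V, P) = -2 + ((P*(-3))*V)/7 = -2 + ((-3*P)*V)/7 = -2 + (-3*P*V)/7 = -2 - 3*P*V/7)
S(m, F) = 2*m
H(k, D) = -2 - 15*k/7 (H(k, D) = -2 - 3/7*k*5 = -2 - 15*k/7)
(-99 + 141)*H(S(-2, 1), 11) = (-99 + 141)*(-2 - 30*(-2)/7) = 42*(-2 - 15/7*(-4)) = 42*(-2 + 60/7) = 42*(46/7) = 276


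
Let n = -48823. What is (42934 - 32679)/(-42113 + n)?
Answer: -10255/90936 ≈ -0.11277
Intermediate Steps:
(42934 - 32679)/(-42113 + n) = (42934 - 32679)/(-42113 - 48823) = 10255/(-90936) = 10255*(-1/90936) = -10255/90936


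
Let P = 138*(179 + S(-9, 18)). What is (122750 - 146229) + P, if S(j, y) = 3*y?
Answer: 8675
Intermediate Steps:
P = 32154 (P = 138*(179 + 3*18) = 138*(179 + 54) = 138*233 = 32154)
(122750 - 146229) + P = (122750 - 146229) + 32154 = -23479 + 32154 = 8675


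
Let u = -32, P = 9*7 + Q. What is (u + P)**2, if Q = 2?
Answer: 1089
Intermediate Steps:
P = 65 (P = 9*7 + 2 = 63 + 2 = 65)
(u + P)**2 = (-32 + 65)**2 = 33**2 = 1089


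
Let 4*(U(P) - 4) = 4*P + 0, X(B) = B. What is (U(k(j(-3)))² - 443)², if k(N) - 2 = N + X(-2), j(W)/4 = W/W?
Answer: 143641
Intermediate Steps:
j(W) = 4 (j(W) = 4*(W/W) = 4*1 = 4)
k(N) = N (k(N) = 2 + (N - 2) = 2 + (-2 + N) = N)
U(P) = 4 + P (U(P) = 4 + (4*P + 0)/4 = 4 + (4*P)/4 = 4 + P)
(U(k(j(-3)))² - 443)² = ((4 + 4)² - 443)² = (8² - 443)² = (64 - 443)² = (-379)² = 143641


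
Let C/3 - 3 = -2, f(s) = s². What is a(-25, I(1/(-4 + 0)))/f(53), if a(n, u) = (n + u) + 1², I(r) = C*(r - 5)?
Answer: -3/212 ≈ -0.014151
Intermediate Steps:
C = 3 (C = 9 + 3*(-2) = 9 - 6 = 3)
I(r) = -15 + 3*r (I(r) = 3*(r - 5) = 3*(-5 + r) = -15 + 3*r)
a(n, u) = 1 + n + u (a(n, u) = (n + u) + 1 = 1 + n + u)
a(-25, I(1/(-4 + 0)))/f(53) = (1 - 25 + (-15 + 3/(-4 + 0)))/(53²) = (1 - 25 + (-15 + 3/(-4)))/2809 = (1 - 25 + (-15 + 3*(-¼)))*(1/2809) = (1 - 25 + (-15 - ¾))*(1/2809) = (1 - 25 - 63/4)*(1/2809) = -159/4*1/2809 = -3/212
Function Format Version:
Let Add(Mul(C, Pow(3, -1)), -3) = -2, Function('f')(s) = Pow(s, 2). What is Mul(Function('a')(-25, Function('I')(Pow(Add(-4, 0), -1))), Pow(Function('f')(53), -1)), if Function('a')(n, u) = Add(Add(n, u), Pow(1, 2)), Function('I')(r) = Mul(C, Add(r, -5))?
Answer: Rational(-3, 212) ≈ -0.014151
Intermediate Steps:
C = 3 (C = Add(9, Mul(3, -2)) = Add(9, -6) = 3)
Function('I')(r) = Add(-15, Mul(3, r)) (Function('I')(r) = Mul(3, Add(r, -5)) = Mul(3, Add(-5, r)) = Add(-15, Mul(3, r)))
Function('a')(n, u) = Add(1, n, u) (Function('a')(n, u) = Add(Add(n, u), 1) = Add(1, n, u))
Mul(Function('a')(-25, Function('I')(Pow(Add(-4, 0), -1))), Pow(Function('f')(53), -1)) = Mul(Add(1, -25, Add(-15, Mul(3, Pow(Add(-4, 0), -1)))), Pow(Pow(53, 2), -1)) = Mul(Add(1, -25, Add(-15, Mul(3, Pow(-4, -1)))), Pow(2809, -1)) = Mul(Add(1, -25, Add(-15, Mul(3, Rational(-1, 4)))), Rational(1, 2809)) = Mul(Add(1, -25, Add(-15, Rational(-3, 4))), Rational(1, 2809)) = Mul(Add(1, -25, Rational(-63, 4)), Rational(1, 2809)) = Mul(Rational(-159, 4), Rational(1, 2809)) = Rational(-3, 212)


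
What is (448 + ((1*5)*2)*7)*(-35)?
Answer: -18130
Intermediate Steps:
(448 + ((1*5)*2)*7)*(-35) = (448 + (5*2)*7)*(-35) = (448 + 10*7)*(-35) = (448 + 70)*(-35) = 518*(-35) = -18130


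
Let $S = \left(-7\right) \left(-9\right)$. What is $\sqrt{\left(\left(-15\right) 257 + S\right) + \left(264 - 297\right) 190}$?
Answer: $3 i \sqrt{1118} \approx 100.31 i$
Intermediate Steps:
$S = 63$
$\sqrt{\left(\left(-15\right) 257 + S\right) + \left(264 - 297\right) 190} = \sqrt{\left(\left(-15\right) 257 + 63\right) + \left(264 - 297\right) 190} = \sqrt{\left(-3855 + 63\right) - 6270} = \sqrt{-3792 - 6270} = \sqrt{-10062} = 3 i \sqrt{1118}$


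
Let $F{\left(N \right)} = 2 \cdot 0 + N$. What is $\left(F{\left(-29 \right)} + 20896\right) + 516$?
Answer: $21383$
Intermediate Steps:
$F{\left(N \right)} = N$ ($F{\left(N \right)} = 0 + N = N$)
$\left(F{\left(-29 \right)} + 20896\right) + 516 = \left(-29 + 20896\right) + 516 = 20867 + 516 = 21383$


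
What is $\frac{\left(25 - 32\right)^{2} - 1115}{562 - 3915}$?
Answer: $\frac{1066}{3353} \approx 0.31792$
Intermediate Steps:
$\frac{\left(25 - 32\right)^{2} - 1115}{562 - 3915} = \frac{\left(-7\right)^{2} - 1115}{-3353} = \left(49 - 1115\right) \left(- \frac{1}{3353}\right) = \left(-1066\right) \left(- \frac{1}{3353}\right) = \frac{1066}{3353}$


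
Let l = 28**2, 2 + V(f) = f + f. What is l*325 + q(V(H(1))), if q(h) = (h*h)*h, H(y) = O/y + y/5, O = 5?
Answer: 31924088/125 ≈ 2.5539e+5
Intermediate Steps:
H(y) = 5/y + y/5
V(f) = -2 + 2*f (V(f) = -2 + (f + f) = -2 + 2*f)
l = 784
q(h) = h**3 (q(h) = h**2*h = h**3)
l*325 + q(V(H(1))) = 784*325 + (-2 + 2*(5/1 + (1/5)*1))**3 = 254800 + (-2 + 2*(5*1 + 1/5))**3 = 254800 + (-2 + 2*(5 + 1/5))**3 = 254800 + (-2 + 2*(26/5))**3 = 254800 + (-2 + 52/5)**3 = 254800 + (42/5)**3 = 254800 + 74088/125 = 31924088/125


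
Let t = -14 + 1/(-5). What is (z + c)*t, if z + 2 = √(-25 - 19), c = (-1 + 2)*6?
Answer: -284/5 - 142*I*√11/5 ≈ -56.8 - 94.192*I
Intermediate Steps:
c = 6 (c = 1*6 = 6)
t = -71/5 (t = -14 - ⅕ = -71/5 ≈ -14.200)
z = -2 + 2*I*√11 (z = -2 + √(-25 - 19) = -2 + √(-44) = -2 + 2*I*√11 ≈ -2.0 + 6.6332*I)
(z + c)*t = ((-2 + 2*I*√11) + 6)*(-71/5) = (4 + 2*I*√11)*(-71/5) = -284/5 - 142*I*√11/5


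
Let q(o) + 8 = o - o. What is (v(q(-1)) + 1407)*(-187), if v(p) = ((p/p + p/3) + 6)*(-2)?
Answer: -784465/3 ≈ -2.6149e+5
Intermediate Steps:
q(o) = -8 (q(o) = -8 + (o - o) = -8 + 0 = -8)
v(p) = -14 - 2*p/3 (v(p) = ((1 + p*(1/3)) + 6)*(-2) = ((1 + p/3) + 6)*(-2) = (7 + p/3)*(-2) = -14 - 2*p/3)
(v(q(-1)) + 1407)*(-187) = ((-14 - 2/3*(-8)) + 1407)*(-187) = ((-14 + 16/3) + 1407)*(-187) = (-26/3 + 1407)*(-187) = (4195/3)*(-187) = -784465/3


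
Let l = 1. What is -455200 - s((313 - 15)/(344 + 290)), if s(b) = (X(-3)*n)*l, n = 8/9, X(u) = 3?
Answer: -1365608/3 ≈ -4.5520e+5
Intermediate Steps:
n = 8/9 (n = 8*(⅑) = 8/9 ≈ 0.88889)
s(b) = 8/3 (s(b) = (3*(8/9))*1 = (8/3)*1 = 8/3)
-455200 - s((313 - 15)/(344 + 290)) = -455200 - 1*8/3 = -455200 - 8/3 = -1365608/3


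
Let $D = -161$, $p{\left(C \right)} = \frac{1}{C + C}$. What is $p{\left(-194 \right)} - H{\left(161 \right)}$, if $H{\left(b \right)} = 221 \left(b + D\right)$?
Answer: $- \frac{1}{388} \approx -0.0025773$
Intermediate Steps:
$p{\left(C \right)} = \frac{1}{2 C}$
$H{\left(b \right)} = -35581 + 221 b$ ($H{\left(b \right)} = 221 \left(b - 161\right) = 221 \left(-161 + b\right) = -35581 + 221 b$)
$p{\left(-194 \right)} - H{\left(161 \right)} = \frac{1}{2 \left(-194\right)} - \left(-35581 + 221 \cdot 161\right) = \frac{1}{2} \left(- \frac{1}{194}\right) - \left(-35581 + 35581\right) = - \frac{1}{388} - 0 = - \frac{1}{388} + 0 = - \frac{1}{388}$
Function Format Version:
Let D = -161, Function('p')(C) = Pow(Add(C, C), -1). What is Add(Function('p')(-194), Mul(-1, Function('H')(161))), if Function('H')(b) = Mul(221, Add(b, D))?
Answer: Rational(-1, 388) ≈ -0.0025773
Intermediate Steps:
Function('p')(C) = Mul(Rational(1, 2), Pow(C, -1)) (Function('p')(C) = Pow(Mul(2, C), -1) = Mul(Rational(1, 2), Pow(C, -1)))
Function('H')(b) = Add(-35581, Mul(221, b)) (Function('H')(b) = Mul(221, Add(b, -161)) = Mul(221, Add(-161, b)) = Add(-35581, Mul(221, b)))
Add(Function('p')(-194), Mul(-1, Function('H')(161))) = Add(Mul(Rational(1, 2), Pow(-194, -1)), Mul(-1, Add(-35581, Mul(221, 161)))) = Add(Mul(Rational(1, 2), Rational(-1, 194)), Mul(-1, Add(-35581, 35581))) = Add(Rational(-1, 388), Mul(-1, 0)) = Add(Rational(-1, 388), 0) = Rational(-1, 388)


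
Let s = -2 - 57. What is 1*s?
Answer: -59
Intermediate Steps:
s = -59
1*s = 1*(-59) = -59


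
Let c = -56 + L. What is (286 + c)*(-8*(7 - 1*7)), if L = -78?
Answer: 0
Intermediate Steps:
c = -134 (c = -56 - 78 = -134)
(286 + c)*(-8*(7 - 1*7)) = (286 - 134)*(-8*(7 - 1*7)) = 152*(-8*(7 - 7)) = 152*(-8*0) = 152*0 = 0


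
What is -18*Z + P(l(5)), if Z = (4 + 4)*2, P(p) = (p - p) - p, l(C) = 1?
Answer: -289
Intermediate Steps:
P(p) = -p (P(p) = 0 - p = -p)
Z = 16 (Z = 8*2 = 16)
-18*Z + P(l(5)) = -18*16 - 1*1 = -288 - 1 = -289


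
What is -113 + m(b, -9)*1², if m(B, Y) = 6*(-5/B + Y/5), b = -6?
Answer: -594/5 ≈ -118.80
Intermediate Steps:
m(B, Y) = -30/B + 6*Y/5 (m(B, Y) = 6*(-5/B + Y*(⅕)) = 6*(-5/B + Y/5) = -30/B + 6*Y/5)
-113 + m(b, -9)*1² = -113 + (-30/(-6) + (6/5)*(-9))*1² = -113 + (-30*(-⅙) - 54/5)*1 = -113 + (5 - 54/5)*1 = -113 - 29/5*1 = -113 - 29/5 = -594/5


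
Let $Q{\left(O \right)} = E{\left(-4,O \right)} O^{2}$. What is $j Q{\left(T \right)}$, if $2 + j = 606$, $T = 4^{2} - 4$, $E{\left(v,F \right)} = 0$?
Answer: $0$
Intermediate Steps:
$T = 12$ ($T = 16 - 4 = 12$)
$Q{\left(O \right)} = 0$ ($Q{\left(O \right)} = 0 O^{2} = 0$)
$j = 604$ ($j = -2 + 606 = 604$)
$j Q{\left(T \right)} = 604 \cdot 0 = 0$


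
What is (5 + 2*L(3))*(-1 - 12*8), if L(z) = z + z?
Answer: -1649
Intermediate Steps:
L(z) = 2*z
(5 + 2*L(3))*(-1 - 12*8) = (5 + 2*(2*3))*(-1 - 12*8) = (5 + 2*6)*(-1 - 96) = (5 + 12)*(-97) = 17*(-97) = -1649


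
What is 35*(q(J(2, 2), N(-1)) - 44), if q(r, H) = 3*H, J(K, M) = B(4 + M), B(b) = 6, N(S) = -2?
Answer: -1750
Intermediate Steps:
J(K, M) = 6
35*(q(J(2, 2), N(-1)) - 44) = 35*(3*(-2) - 44) = 35*(-6 - 44) = 35*(-50) = -1750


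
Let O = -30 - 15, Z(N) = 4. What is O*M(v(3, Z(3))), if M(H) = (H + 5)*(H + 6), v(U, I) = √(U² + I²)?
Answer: -4950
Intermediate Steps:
v(U, I) = √(I² + U²)
O = -45
M(H) = (5 + H)*(6 + H)
O*M(v(3, Z(3))) = -45*(30 + (√(4² + 3²))² + 11*√(4² + 3²)) = -45*(30 + (√(16 + 9))² + 11*√(16 + 9)) = -45*(30 + (√25)² + 11*√25) = -45*(30 + 5² + 11*5) = -45*(30 + 25 + 55) = -45*110 = -4950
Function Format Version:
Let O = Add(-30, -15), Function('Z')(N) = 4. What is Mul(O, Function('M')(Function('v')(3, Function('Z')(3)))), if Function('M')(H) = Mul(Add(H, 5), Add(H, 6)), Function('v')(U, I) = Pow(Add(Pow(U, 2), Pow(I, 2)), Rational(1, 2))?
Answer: -4950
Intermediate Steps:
Function('v')(U, I) = Pow(Add(Pow(I, 2), Pow(U, 2)), Rational(1, 2))
O = -45
Function('M')(H) = Mul(Add(5, H), Add(6, H))
Mul(O, Function('M')(Function('v')(3, Function('Z')(3)))) = Mul(-45, Add(30, Pow(Pow(Add(Pow(4, 2), Pow(3, 2)), Rational(1, 2)), 2), Mul(11, Pow(Add(Pow(4, 2), Pow(3, 2)), Rational(1, 2))))) = Mul(-45, Add(30, Pow(Pow(Add(16, 9), Rational(1, 2)), 2), Mul(11, Pow(Add(16, 9), Rational(1, 2))))) = Mul(-45, Add(30, Pow(Pow(25, Rational(1, 2)), 2), Mul(11, Pow(25, Rational(1, 2))))) = Mul(-45, Add(30, Pow(5, 2), Mul(11, 5))) = Mul(-45, Add(30, 25, 55)) = Mul(-45, 110) = -4950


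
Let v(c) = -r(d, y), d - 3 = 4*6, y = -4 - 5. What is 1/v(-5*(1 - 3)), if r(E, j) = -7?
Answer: ⅐ ≈ 0.14286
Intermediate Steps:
y = -9
d = 27 (d = 3 + 4*6 = 3 + 24 = 27)
v(c) = 7 (v(c) = -1*(-7) = 7)
1/v(-5*(1 - 3)) = 1/7 = ⅐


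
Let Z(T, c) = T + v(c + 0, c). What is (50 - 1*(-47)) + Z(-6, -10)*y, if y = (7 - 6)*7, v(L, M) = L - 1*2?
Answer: -29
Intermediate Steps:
v(L, M) = -2 + L (v(L, M) = L - 2 = -2 + L)
Z(T, c) = -2 + T + c (Z(T, c) = T + (-2 + (c + 0)) = T + (-2 + c) = -2 + T + c)
y = 7 (y = 1*7 = 7)
(50 - 1*(-47)) + Z(-6, -10)*y = (50 - 1*(-47)) + (-2 - 6 - 10)*7 = (50 + 47) - 18*7 = 97 - 126 = -29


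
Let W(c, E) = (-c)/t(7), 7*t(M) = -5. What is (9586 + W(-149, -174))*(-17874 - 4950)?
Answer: -1070148888/5 ≈ -2.1403e+8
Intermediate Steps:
t(M) = -5/7 (t(M) = (⅐)*(-5) = -5/7)
W(c, E) = 7*c/5 (W(c, E) = (-c)/(-5/7) = -c*(-7/5) = 7*c/5)
(9586 + W(-149, -174))*(-17874 - 4950) = (9586 + (7/5)*(-149))*(-17874 - 4950) = (9586 - 1043/5)*(-22824) = (46887/5)*(-22824) = -1070148888/5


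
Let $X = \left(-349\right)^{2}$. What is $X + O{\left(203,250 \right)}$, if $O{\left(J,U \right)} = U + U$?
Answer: $122301$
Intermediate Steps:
$O{\left(J,U \right)} = 2 U$
$X = 121801$
$X + O{\left(203,250 \right)} = 121801 + 2 \cdot 250 = 121801 + 500 = 122301$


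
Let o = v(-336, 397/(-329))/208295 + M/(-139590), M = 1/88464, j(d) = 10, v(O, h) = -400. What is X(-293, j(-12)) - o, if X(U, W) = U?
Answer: -150728193651346661/514434066711840 ≈ -293.00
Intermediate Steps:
M = 1/88464 ≈ 1.1304e-5
o = -987895222459/514434066711840 (o = -400/208295 + (1/88464)/(-139590) = -400*1/208295 + (1/88464)*(-1/139590) = -80/41659 - 1/12348689760 = -987895222459/514434066711840 ≈ -0.0019204)
X(-293, j(-12)) - o = -293 - 1*(-987895222459/514434066711840) = -293 + 987895222459/514434066711840 = -150728193651346661/514434066711840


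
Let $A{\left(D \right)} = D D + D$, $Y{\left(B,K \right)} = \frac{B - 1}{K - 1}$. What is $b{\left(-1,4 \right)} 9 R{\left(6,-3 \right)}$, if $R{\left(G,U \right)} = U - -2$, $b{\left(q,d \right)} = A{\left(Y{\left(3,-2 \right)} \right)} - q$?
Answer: $-7$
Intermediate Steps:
$Y{\left(B,K \right)} = \frac{-1 + B}{-1 + K}$
$A{\left(D \right)} = D + D^{2}$ ($A{\left(D \right)} = D^{2} + D = D + D^{2}$)
$b{\left(q,d \right)} = - \frac{2}{9} - q$ ($b{\left(q,d \right)} = \frac{-1 + 3}{-1 - 2} \left(1 + \frac{-1 + 3}{-1 - 2}\right) - q = \frac{1}{-3} \cdot 2 \left(1 + \frac{1}{-3} \cdot 2\right) - q = \left(- \frac{1}{3}\right) 2 \left(1 - \frac{2}{3}\right) - q = - \frac{2 \left(1 - \frac{2}{3}\right)}{3} - q = \left(- \frac{2}{3}\right) \frac{1}{3} - q = - \frac{2}{9} - q$)
$R{\left(G,U \right)} = 2 + U$ ($R{\left(G,U \right)} = U + 2 = 2 + U$)
$b{\left(-1,4 \right)} 9 R{\left(6,-3 \right)} = \left(- \frac{2}{9} - -1\right) 9 \left(2 - 3\right) = \left(- \frac{2}{9} + 1\right) 9 \left(-1\right) = \frac{7}{9} \cdot 9 \left(-1\right) = 7 \left(-1\right) = -7$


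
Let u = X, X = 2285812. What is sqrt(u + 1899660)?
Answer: 8*sqrt(65398) ≈ 2045.8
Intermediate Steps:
u = 2285812
sqrt(u + 1899660) = sqrt(2285812 + 1899660) = sqrt(4185472) = 8*sqrt(65398)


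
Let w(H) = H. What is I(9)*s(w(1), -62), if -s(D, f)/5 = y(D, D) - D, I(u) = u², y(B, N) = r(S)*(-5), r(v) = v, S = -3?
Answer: -5670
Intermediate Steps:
y(B, N) = 15 (y(B, N) = -3*(-5) = 15)
s(D, f) = -75 + 5*D (s(D, f) = -5*(15 - D) = -75 + 5*D)
I(9)*s(w(1), -62) = 9²*(-75 + 5*1) = 81*(-75 + 5) = 81*(-70) = -5670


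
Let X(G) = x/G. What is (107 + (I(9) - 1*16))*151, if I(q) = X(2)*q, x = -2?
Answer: 12382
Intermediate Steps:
X(G) = -2/G
I(q) = -q (I(q) = (-2/2)*q = (-2*½)*q = -q)
(107 + (I(9) - 1*16))*151 = (107 + (-1*9 - 1*16))*151 = (107 + (-9 - 16))*151 = (107 - 25)*151 = 82*151 = 12382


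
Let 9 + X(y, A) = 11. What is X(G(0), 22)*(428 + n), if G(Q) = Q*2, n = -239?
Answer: 378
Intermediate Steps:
G(Q) = 2*Q
X(y, A) = 2 (X(y, A) = -9 + 11 = 2)
X(G(0), 22)*(428 + n) = 2*(428 - 239) = 2*189 = 378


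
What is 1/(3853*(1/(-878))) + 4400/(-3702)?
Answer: -10101778/7131903 ≈ -1.4164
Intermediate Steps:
1/(3853*(1/(-878))) + 4400/(-3702) = 1/(3853*(-1/878)) + 4400*(-1/3702) = (1/3853)*(-878) - 2200/1851 = -878/3853 - 2200/1851 = -10101778/7131903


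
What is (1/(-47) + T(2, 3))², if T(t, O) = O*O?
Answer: 178084/2209 ≈ 80.617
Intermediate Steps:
T(t, O) = O²
(1/(-47) + T(2, 3))² = (1/(-47) + 3²)² = (-1/47 + 9)² = (422/47)² = 178084/2209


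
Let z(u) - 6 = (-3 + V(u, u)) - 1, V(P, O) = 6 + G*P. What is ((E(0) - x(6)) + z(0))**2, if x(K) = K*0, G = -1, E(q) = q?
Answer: 64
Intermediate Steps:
x(K) = 0
V(P, O) = 6 - P
z(u) = 8 - u (z(u) = 6 + ((-3 + (6 - u)) - 1) = 6 + ((3 - u) - 1) = 6 + (2 - u) = 8 - u)
((E(0) - x(6)) + z(0))**2 = ((0 - 1*0) + (8 - 1*0))**2 = ((0 + 0) + (8 + 0))**2 = (0 + 8)**2 = 8**2 = 64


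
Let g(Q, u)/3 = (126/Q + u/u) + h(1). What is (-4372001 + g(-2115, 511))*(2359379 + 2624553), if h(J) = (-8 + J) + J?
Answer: -5120610364349464/235 ≈ -2.1790e+13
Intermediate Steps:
h(J) = -8 + 2*J
g(Q, u) = -15 + 378/Q (g(Q, u) = 3*((126/Q + u/u) + (-8 + 2*1)) = 3*((126/Q + 1) + (-8 + 2)) = 3*((1 + 126/Q) - 6) = 3*(-5 + 126/Q) = -15 + 378/Q)
(-4372001 + g(-2115, 511))*(2359379 + 2624553) = (-4372001 + (-15 + 378/(-2115)))*(2359379 + 2624553) = (-4372001 + (-15 + 378*(-1/2115)))*4983932 = (-4372001 + (-15 - 42/235))*4983932 = (-4372001 - 3567/235)*4983932 = -1027423802/235*4983932 = -5120610364349464/235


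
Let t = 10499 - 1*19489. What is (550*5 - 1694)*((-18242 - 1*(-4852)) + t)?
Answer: -23633280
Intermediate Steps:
t = -8990 (t = 10499 - 19489 = -8990)
(550*5 - 1694)*((-18242 - 1*(-4852)) + t) = (550*5 - 1694)*((-18242 - 1*(-4852)) - 8990) = (2750 - 1694)*((-18242 + 4852) - 8990) = 1056*(-13390 - 8990) = 1056*(-22380) = -23633280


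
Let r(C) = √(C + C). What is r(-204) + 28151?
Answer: 28151 + 2*I*√102 ≈ 28151.0 + 20.199*I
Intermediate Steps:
r(C) = √2*√C (r(C) = √(2*C) = √2*√C)
r(-204) + 28151 = √2*√(-204) + 28151 = √2*(2*I*√51) + 28151 = 2*I*√102 + 28151 = 28151 + 2*I*√102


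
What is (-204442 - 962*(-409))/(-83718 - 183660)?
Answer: -94508/133689 ≈ -0.70692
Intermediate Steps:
(-204442 - 962*(-409))/(-83718 - 183660) = (-204442 + 393458)/(-267378) = 189016*(-1/267378) = -94508/133689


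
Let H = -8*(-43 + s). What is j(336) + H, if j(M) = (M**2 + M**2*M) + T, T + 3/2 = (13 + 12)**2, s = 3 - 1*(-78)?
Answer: 76092543/2 ≈ 3.8046e+7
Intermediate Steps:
s = 81 (s = 3 + 78 = 81)
H = -304 (H = -8*(-43 + 81) = -8*38 = -304)
T = 1247/2 (T = -3/2 + (13 + 12)**2 = -3/2 + 25**2 = -3/2 + 625 = 1247/2 ≈ 623.50)
j(M) = 1247/2 + M**2 + M**3 (j(M) = (M**2 + M**2*M) + 1247/2 = (M**2 + M**3) + 1247/2 = 1247/2 + M**2 + M**3)
j(336) + H = (1247/2 + 336**2 + 336**3) - 304 = (1247/2 + 112896 + 37933056) - 304 = 76093151/2 - 304 = 76092543/2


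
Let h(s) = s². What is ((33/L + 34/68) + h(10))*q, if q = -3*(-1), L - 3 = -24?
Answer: 4155/14 ≈ 296.79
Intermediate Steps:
L = -21 (L = 3 - 24 = -21)
q = 3
((33/L + 34/68) + h(10))*q = ((33/(-21) + 34/68) + 10²)*3 = ((33*(-1/21) + 34*(1/68)) + 100)*3 = ((-11/7 + ½) + 100)*3 = (-15/14 + 100)*3 = (1385/14)*3 = 4155/14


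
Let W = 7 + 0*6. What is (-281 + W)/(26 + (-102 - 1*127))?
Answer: 274/203 ≈ 1.3498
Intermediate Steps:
W = 7 (W = 7 + 0 = 7)
(-281 + W)/(26 + (-102 - 1*127)) = (-281 + 7)/(26 + (-102 - 1*127)) = -274/(26 + (-102 - 127)) = -274/(26 - 229) = -274/(-203) = -274*(-1/203) = 274/203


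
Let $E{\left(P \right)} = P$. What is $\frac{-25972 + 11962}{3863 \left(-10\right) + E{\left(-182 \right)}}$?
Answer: $\frac{7005}{19406} \approx 0.36097$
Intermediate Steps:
$\frac{-25972 + 11962}{3863 \left(-10\right) + E{\left(-182 \right)}} = \frac{-25972 + 11962}{3863 \left(-10\right) - 182} = - \frac{14010}{-38630 - 182} = - \frac{14010}{-38812} = \left(-14010\right) \left(- \frac{1}{38812}\right) = \frac{7005}{19406}$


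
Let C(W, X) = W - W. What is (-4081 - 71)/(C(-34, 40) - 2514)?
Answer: 692/419 ≈ 1.6516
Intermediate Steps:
C(W, X) = 0
(-4081 - 71)/(C(-34, 40) - 2514) = (-4081 - 71)/(0 - 2514) = -4152/(-2514) = -4152*(-1/2514) = 692/419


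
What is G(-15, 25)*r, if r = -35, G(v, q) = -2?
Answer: 70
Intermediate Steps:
G(-15, 25)*r = -2*(-35) = 70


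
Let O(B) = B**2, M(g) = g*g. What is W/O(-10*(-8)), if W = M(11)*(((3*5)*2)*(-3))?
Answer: -1089/640 ≈ -1.7016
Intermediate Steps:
M(g) = g**2
W = -10890 (W = 11**2*(((3*5)*2)*(-3)) = 121*((15*2)*(-3)) = 121*(30*(-3)) = 121*(-90) = -10890)
W/O(-10*(-8)) = -10890/((-10*(-8))**2) = -10890/(80**2) = -10890/6400 = -10890*1/6400 = -1089/640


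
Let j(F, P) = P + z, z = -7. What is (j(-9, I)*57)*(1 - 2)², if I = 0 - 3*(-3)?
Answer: 114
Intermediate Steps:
I = 9 (I = 0 + 9 = 9)
j(F, P) = -7 + P (j(F, P) = P - 7 = -7 + P)
(j(-9, I)*57)*(1 - 2)² = ((-7 + 9)*57)*(1 - 2)² = (2*57)*(-1)² = 114*1 = 114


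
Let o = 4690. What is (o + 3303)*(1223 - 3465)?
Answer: -17920306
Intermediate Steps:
(o + 3303)*(1223 - 3465) = (4690 + 3303)*(1223 - 3465) = 7993*(-2242) = -17920306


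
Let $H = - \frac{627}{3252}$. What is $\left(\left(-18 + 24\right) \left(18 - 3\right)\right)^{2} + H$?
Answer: $\frac{8780191}{1084} \approx 8099.8$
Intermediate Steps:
$H = - \frac{209}{1084}$ ($H = \left(-627\right) \frac{1}{3252} = - \frac{209}{1084} \approx -0.1928$)
$\left(\left(-18 + 24\right) \left(18 - 3\right)\right)^{2} + H = \left(\left(-18 + 24\right) \left(18 - 3\right)\right)^{2} - \frac{209}{1084} = \left(6 \cdot 15\right)^{2} - \frac{209}{1084} = 90^{2} - \frac{209}{1084} = 8100 - \frac{209}{1084} = \frac{8780191}{1084}$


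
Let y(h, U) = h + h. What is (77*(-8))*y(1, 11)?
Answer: -1232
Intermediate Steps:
y(h, U) = 2*h
(77*(-8))*y(1, 11) = (77*(-8))*(2*1) = -616*2 = -1232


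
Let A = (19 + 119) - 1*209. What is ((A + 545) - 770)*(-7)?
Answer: 2072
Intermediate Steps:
A = -71 (A = 138 - 209 = -71)
((A + 545) - 770)*(-7) = ((-71 + 545) - 770)*(-7) = (474 - 770)*(-7) = -296*(-7) = 2072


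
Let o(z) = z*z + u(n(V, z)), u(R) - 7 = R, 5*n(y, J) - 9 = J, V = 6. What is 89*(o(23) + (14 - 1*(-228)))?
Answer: 349058/5 ≈ 69812.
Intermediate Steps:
n(y, J) = 9/5 + J/5
u(R) = 7 + R
o(z) = 44/5 + z**2 + z/5 (o(z) = z*z + (7 + (9/5 + z/5)) = z**2 + (44/5 + z/5) = 44/5 + z**2 + z/5)
89*(o(23) + (14 - 1*(-228))) = 89*((44/5 + 23**2 + (1/5)*23) + (14 - 1*(-228))) = 89*((44/5 + 529 + 23/5) + (14 + 228)) = 89*(2712/5 + 242) = 89*(3922/5) = 349058/5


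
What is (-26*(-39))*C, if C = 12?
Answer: 12168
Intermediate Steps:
(-26*(-39))*C = -26*(-39)*12 = 1014*12 = 12168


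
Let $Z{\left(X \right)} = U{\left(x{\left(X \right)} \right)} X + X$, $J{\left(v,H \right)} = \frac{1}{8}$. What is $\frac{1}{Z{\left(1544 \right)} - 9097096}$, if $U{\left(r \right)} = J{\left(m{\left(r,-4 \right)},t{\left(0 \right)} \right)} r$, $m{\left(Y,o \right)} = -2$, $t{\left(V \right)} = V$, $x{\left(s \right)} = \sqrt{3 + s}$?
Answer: $- \frac{9095552}{82729008560501} - \frac{193 \sqrt{1547}}{82729008560501} \approx -1.1004 \cdot 10^{-7}$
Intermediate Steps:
$J{\left(v,H \right)} = \frac{1}{8}$
$U{\left(r \right)} = \frac{r}{8}$
$Z{\left(X \right)} = X + \frac{X \sqrt{3 + X}}{8}$ ($Z{\left(X \right)} = \frac{\sqrt{3 + X}}{8} X + X = \frac{X \sqrt{3 + X}}{8} + X = X + \frac{X \sqrt{3 + X}}{8}$)
$\frac{1}{Z{\left(1544 \right)} - 9097096} = \frac{1}{\frac{1}{8} \cdot 1544 \left(8 + \sqrt{3 + 1544}\right) - 9097096} = \frac{1}{\frac{1}{8} \cdot 1544 \left(8 + \sqrt{1547}\right) - 9097096} = \frac{1}{\left(1544 + 193 \sqrt{1547}\right) - 9097096} = \frac{1}{-9095552 + 193 \sqrt{1547}}$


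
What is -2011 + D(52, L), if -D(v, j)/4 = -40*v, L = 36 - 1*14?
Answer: 6309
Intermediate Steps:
L = 22 (L = 36 - 14 = 22)
D(v, j) = 160*v (D(v, j) = -(-160)*v = 160*v)
-2011 + D(52, L) = -2011 + 160*52 = -2011 + 8320 = 6309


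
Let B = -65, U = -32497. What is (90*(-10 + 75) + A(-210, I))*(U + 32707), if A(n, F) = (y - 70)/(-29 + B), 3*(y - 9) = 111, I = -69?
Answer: 57742020/47 ≈ 1.2286e+6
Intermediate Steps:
y = 46 (y = 9 + (1/3)*111 = 9 + 37 = 46)
A(n, F) = 12/47 (A(n, F) = (46 - 70)/(-29 - 65) = -24/(-94) = -24*(-1/94) = 12/47)
(90*(-10 + 75) + A(-210, I))*(U + 32707) = (90*(-10 + 75) + 12/47)*(-32497 + 32707) = (90*65 + 12/47)*210 = (5850 + 12/47)*210 = (274962/47)*210 = 57742020/47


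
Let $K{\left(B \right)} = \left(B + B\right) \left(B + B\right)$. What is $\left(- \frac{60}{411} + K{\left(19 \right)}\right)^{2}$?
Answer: $\frac{39128004864}{18769} \approx 2.0847 \cdot 10^{6}$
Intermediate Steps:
$K{\left(B \right)} = 4 B^{2}$ ($K{\left(B \right)} = 2 B 2 B = 4 B^{2}$)
$\left(- \frac{60}{411} + K{\left(19 \right)}\right)^{2} = \left(- \frac{60}{411} + 4 \cdot 19^{2}\right)^{2} = \left(\left(-60\right) \frac{1}{411} + 4 \cdot 361\right)^{2} = \left(- \frac{20}{137} + 1444\right)^{2} = \left(\frac{197808}{137}\right)^{2} = \frac{39128004864}{18769}$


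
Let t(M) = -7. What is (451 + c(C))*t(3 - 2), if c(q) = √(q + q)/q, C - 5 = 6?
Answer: -3157 - 7*√22/11 ≈ -3160.0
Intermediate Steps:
C = 11 (C = 5 + 6 = 11)
c(q) = √2/√q (c(q) = √(2*q)/q = (√2*√q)/q = √2/√q)
(451 + c(C))*t(3 - 2) = (451 + √2/√11)*(-7) = (451 + √2*(√11/11))*(-7) = (451 + √22/11)*(-7) = -3157 - 7*√22/11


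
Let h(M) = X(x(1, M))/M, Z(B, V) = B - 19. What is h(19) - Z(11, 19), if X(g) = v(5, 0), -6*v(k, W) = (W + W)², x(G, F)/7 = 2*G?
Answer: 8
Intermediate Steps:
x(G, F) = 14*G (x(G, F) = 7*(2*G) = 14*G)
v(k, W) = -2*W²/3 (v(k, W) = -(W + W)²/6 = -4*W²/6 = -2*W²/3)
Z(B, V) = -19 + B
X(g) = 0 (X(g) = -⅔*0² = -⅔*0 = 0)
h(M) = 0 (h(M) = 0/M = 0)
h(19) - Z(11, 19) = 0 - (-19 + 11) = 0 - 1*(-8) = 0 + 8 = 8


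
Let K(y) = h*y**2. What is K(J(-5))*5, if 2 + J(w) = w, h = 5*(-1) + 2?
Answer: -735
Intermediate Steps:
h = -3 (h = -5 + 2 = -3)
J(w) = -2 + w
K(y) = -3*y**2
K(J(-5))*5 = -3*(-2 - 5)**2*5 = -3*(-7)**2*5 = -3*49*5 = -147*5 = -735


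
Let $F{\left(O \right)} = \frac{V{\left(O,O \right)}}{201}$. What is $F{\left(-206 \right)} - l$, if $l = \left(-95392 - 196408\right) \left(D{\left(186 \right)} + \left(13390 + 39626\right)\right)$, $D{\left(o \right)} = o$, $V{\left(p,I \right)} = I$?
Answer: $\frac{3120393063394}{201} \approx 1.5524 \cdot 10^{10}$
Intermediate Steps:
$l = -15524343600$ ($l = \left(-95392 - 196408\right) \left(186 + \left(13390 + 39626\right)\right) = - 291800 \left(186 + 53016\right) = \left(-291800\right) 53202 = -15524343600$)
$F{\left(O \right)} = \frac{O}{201}$
$F{\left(-206 \right)} - l = \frac{1}{201} \left(-206\right) - -15524343600 = - \frac{206}{201} + 15524343600 = \frac{3120393063394}{201}$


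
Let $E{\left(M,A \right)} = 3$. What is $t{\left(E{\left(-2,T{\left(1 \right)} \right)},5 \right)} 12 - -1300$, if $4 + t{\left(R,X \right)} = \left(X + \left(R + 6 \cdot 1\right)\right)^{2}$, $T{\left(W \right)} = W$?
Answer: $3604$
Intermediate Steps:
$t{\left(R,X \right)} = -4 + \left(6 + R + X\right)^{2}$ ($t{\left(R,X \right)} = -4 + \left(X + \left(R + 6 \cdot 1\right)\right)^{2} = -4 + \left(X + \left(R + 6\right)\right)^{2} = -4 + \left(X + \left(6 + R\right)\right)^{2} = -4 + \left(6 + R + X\right)^{2}$)
$t{\left(E{\left(-2,T{\left(1 \right)} \right)},5 \right)} 12 - -1300 = \left(-4 + \left(6 + 3 + 5\right)^{2}\right) 12 - -1300 = \left(-4 + 14^{2}\right) 12 + 1300 = \left(-4 + 196\right) 12 + 1300 = 192 \cdot 12 + 1300 = 2304 + 1300 = 3604$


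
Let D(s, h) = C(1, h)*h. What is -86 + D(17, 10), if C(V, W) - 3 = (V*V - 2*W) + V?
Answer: -236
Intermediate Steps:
C(V, W) = 3 + V + V² - 2*W (C(V, W) = 3 + ((V*V - 2*W) + V) = 3 + ((V² - 2*W) + V) = 3 + (V + V² - 2*W) = 3 + V + V² - 2*W)
D(s, h) = h*(5 - 2*h) (D(s, h) = (3 + 1 + 1² - 2*h)*h = (3 + 1 + 1 - 2*h)*h = (5 - 2*h)*h = h*(5 - 2*h))
-86 + D(17, 10) = -86 + 10*(5 - 2*10) = -86 + 10*(5 - 20) = -86 + 10*(-15) = -86 - 150 = -236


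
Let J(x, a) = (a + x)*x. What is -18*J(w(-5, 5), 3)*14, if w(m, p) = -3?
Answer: 0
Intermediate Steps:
J(x, a) = x*(a + x)
-18*J(w(-5, 5), 3)*14 = -(-54)*(3 - 3)*14 = -(-54)*0*14 = -18*0*14 = 0*14 = 0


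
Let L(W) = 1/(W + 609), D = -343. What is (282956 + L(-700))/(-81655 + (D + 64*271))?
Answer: -25748995/5883514 ≈ -4.3765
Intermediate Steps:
L(W) = 1/(609 + W)
(282956 + L(-700))/(-81655 + (D + 64*271)) = (282956 + 1/(609 - 700))/(-81655 + (-343 + 64*271)) = (282956 + 1/(-91))/(-81655 + (-343 + 17344)) = (282956 - 1/91)/(-81655 + 17001) = (25748995/91)/(-64654) = (25748995/91)*(-1/64654) = -25748995/5883514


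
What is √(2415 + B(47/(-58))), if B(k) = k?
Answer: √8121334/58 ≈ 49.134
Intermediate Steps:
√(2415 + B(47/(-58))) = √(2415 + 47/(-58)) = √(2415 + 47*(-1/58)) = √(2415 - 47/58) = √(140023/58) = √8121334/58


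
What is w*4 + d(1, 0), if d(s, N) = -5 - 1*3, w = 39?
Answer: 148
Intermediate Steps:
d(s, N) = -8 (d(s, N) = -5 - 3 = -8)
w*4 + d(1, 0) = 39*4 - 8 = 156 - 8 = 148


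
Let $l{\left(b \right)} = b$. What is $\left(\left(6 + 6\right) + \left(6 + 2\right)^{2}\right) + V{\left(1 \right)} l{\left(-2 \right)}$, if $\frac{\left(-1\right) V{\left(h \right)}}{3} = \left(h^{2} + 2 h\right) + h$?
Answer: $100$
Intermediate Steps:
$V{\left(h \right)} = - 9 h - 3 h^{2}$ ($V{\left(h \right)} = - 3 \left(\left(h^{2} + 2 h\right) + h\right) = - 3 \left(h^{2} + 3 h\right) = - 9 h - 3 h^{2}$)
$\left(\left(6 + 6\right) + \left(6 + 2\right)^{2}\right) + V{\left(1 \right)} l{\left(-2 \right)} = \left(\left(6 + 6\right) + \left(6 + 2\right)^{2}\right) + \left(-3\right) 1 \left(3 + 1\right) \left(-2\right) = \left(12 + 8^{2}\right) + \left(-3\right) 1 \cdot 4 \left(-2\right) = \left(12 + 64\right) - -24 = 76 + 24 = 100$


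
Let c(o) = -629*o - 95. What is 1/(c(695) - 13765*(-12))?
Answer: -1/272070 ≈ -3.6755e-6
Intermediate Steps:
c(o) = -95 - 629*o
1/(c(695) - 13765*(-12)) = 1/((-95 - 629*695) - 13765*(-12)) = 1/((-95 - 437155) + 165180) = 1/(-437250 + 165180) = 1/(-272070) = -1/272070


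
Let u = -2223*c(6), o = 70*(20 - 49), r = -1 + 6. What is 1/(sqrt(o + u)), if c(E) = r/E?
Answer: -I*sqrt(15530)/7765 ≈ -0.016049*I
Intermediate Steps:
r = 5
o = -2030 (o = 70*(-29) = -2030)
c(E) = 5/E
u = -3705/2 (u = -11115/6 = -2223*5/6 = -3705/2 ≈ -1852.5)
1/(sqrt(o + u)) = 1/(sqrt(-2030 - 3705/2)) = 1/(sqrt(-7765/2)) = 1/(I*sqrt(15530)/2) = -I*sqrt(15530)/7765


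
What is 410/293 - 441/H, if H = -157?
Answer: 193583/46001 ≈ 4.2082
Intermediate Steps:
410/293 - 441/H = 410/293 - 441/(-157) = 410*(1/293) - 441*(-1/157) = 410/293 + 441/157 = 193583/46001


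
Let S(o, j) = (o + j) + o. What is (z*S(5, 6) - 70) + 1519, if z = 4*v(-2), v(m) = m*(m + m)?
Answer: 1961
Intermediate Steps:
S(o, j) = j + 2*o (S(o, j) = (j + o) + o = j + 2*o)
v(m) = 2*m² (v(m) = m*(2*m) = 2*m²)
z = 32 (z = 4*(2*(-2)²) = 4*(2*4) = 4*8 = 32)
(z*S(5, 6) - 70) + 1519 = (32*(6 + 2*5) - 70) + 1519 = (32*(6 + 10) - 70) + 1519 = (32*16 - 70) + 1519 = (512 - 70) + 1519 = 442 + 1519 = 1961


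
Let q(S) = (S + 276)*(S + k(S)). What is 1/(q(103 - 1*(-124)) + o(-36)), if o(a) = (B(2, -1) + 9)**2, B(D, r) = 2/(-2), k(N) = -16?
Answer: 1/106197 ≈ 9.4165e-6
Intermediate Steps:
B(D, r) = -1 (B(D, r) = 2*(-1/2) = -1)
q(S) = (-16 + S)*(276 + S) (q(S) = (S + 276)*(S - 16) = (276 + S)*(-16 + S) = (-16 + S)*(276 + S))
o(a) = 64 (o(a) = (-1 + 9)**2 = 8**2 = 64)
1/(q(103 - 1*(-124)) + o(-36)) = 1/((-4416 + (103 - 1*(-124))**2 + 260*(103 - 1*(-124))) + 64) = 1/((-4416 + (103 + 124)**2 + 260*(103 + 124)) + 64) = 1/((-4416 + 227**2 + 260*227) + 64) = 1/((-4416 + 51529 + 59020) + 64) = 1/(106133 + 64) = 1/106197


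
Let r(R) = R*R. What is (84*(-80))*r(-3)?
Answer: -60480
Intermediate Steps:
r(R) = R²
(84*(-80))*r(-3) = (84*(-80))*(-3)² = -6720*9 = -60480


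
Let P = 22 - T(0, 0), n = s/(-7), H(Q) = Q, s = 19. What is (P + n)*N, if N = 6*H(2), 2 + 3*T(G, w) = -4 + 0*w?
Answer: 1788/7 ≈ 255.43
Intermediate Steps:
T(G, w) = -2 (T(G, w) = -⅔ + (-4 + 0*w)/3 = -⅔ + (-4 + 0)/3 = -⅔ + (⅓)*(-4) = -⅔ - 4/3 = -2)
n = -19/7 (n = 19/(-7) = 19*(-⅐) = -19/7 ≈ -2.7143)
N = 12 (N = 6*2 = 12)
P = 24 (P = 22 - 1*(-2) = 22 + 2 = 24)
(P + n)*N = (24 - 19/7)*12 = (149/7)*12 = 1788/7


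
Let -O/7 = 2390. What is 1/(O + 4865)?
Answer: -1/11865 ≈ -8.4282e-5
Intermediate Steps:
O = -16730 (O = -7*2390 = -16730)
1/(O + 4865) = 1/(-16730 + 4865) = 1/(-11865) = -1/11865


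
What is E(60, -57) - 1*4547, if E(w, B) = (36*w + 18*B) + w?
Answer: -3353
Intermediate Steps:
E(w, B) = 18*B + 37*w (E(w, B) = (18*B + 36*w) + w = 18*B + 37*w)
E(60, -57) - 1*4547 = (18*(-57) + 37*60) - 1*4547 = (-1026 + 2220) - 4547 = 1194 - 4547 = -3353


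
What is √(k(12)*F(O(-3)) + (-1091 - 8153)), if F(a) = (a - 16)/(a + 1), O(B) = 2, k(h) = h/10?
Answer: 2*I*√57810/5 ≈ 96.175*I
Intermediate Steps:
k(h) = h/10 (k(h) = h*(⅒) = h/10)
F(a) = (-16 + a)/(1 + a)
√(k(12)*F(O(-3)) + (-1091 - 8153)) = √(((⅒)*12)*((-16 + 2)/(1 + 2)) + (-1091 - 8153)) = √(6*(-14/3)/5 - 9244) = √(6*((⅓)*(-14))/5 - 9244) = √((6/5)*(-14/3) - 9244) = √(-28/5 - 9244) = √(-46248/5) = 2*I*√57810/5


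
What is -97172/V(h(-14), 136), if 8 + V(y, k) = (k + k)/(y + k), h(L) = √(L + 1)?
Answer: 337308305/20834 - 412981*I*√13/10417 ≈ 16190.0 - 142.94*I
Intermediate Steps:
h(L) = √(1 + L)
V(y, k) = -8 + 2*k/(k + y) (V(y, k) = -8 + (k + k)/(y + k) = -8 + (2*k)/(k + y) = -8 + 2*k/(k + y))
-97172/V(h(-14), 136) = -97172*(136 + √(1 - 14))/(2*(-4*√(1 - 14) - 3*136)) = -97172*(136 + √(-13))/(2*(-4*I*√13 - 408)) = -97172*(136 + I*√13)/(2*(-4*I*√13 - 408)) = -97172*(136 + I*√13)/(2*(-408 - 4*I*√13)) = -48586*(136 + I*√13)/(-408 - 4*I*√13)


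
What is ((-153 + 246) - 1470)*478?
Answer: -658206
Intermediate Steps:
((-153 + 246) - 1470)*478 = (93 - 1470)*478 = -1377*478 = -658206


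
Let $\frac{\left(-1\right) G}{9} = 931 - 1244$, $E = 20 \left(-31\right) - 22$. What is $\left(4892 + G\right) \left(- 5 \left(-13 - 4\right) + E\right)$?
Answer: $-4293913$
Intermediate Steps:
$E = -642$ ($E = -620 - 22 = -642$)
$G = 2817$ ($G = - 9 \left(931 - 1244\right) = \left(-9\right) \left(-313\right) = 2817$)
$\left(4892 + G\right) \left(- 5 \left(-13 - 4\right) + E\right) = \left(4892 + 2817\right) \left(- 5 \left(-13 - 4\right) - 642\right) = 7709 \left(- 5 \left(-13 - 4\right) - 642\right) = 7709 \left(\left(-5\right) \left(-17\right) - 642\right) = 7709 \left(85 - 642\right) = 7709 \left(-557\right) = -4293913$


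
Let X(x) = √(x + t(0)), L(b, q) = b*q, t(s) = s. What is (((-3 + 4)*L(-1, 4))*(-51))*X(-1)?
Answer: 204*I ≈ 204.0*I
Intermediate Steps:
X(x) = √x (X(x) = √(x + 0) = √x)
(((-3 + 4)*L(-1, 4))*(-51))*X(-1) = (((-3 + 4)*(-1*4))*(-51))*√(-1) = ((1*(-4))*(-51))*I = (-4*(-51))*I = 204*I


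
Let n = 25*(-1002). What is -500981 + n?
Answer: -526031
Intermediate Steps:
n = -25050
-500981 + n = -500981 - 25050 = -526031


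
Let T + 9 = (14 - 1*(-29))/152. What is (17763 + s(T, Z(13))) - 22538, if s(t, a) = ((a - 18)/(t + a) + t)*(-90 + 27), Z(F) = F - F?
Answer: -877280561/201400 ≈ -4355.9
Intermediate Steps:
T = -1325/152 (T = -9 + (14 - 1*(-29))/152 = -9 + (14 + 29)*(1/152) = -9 + 43*(1/152) = -9 + 43/152 = -1325/152 ≈ -8.7171)
Z(F) = 0
s(t, a) = -63*t - 63*(-18 + a)/(a + t) (s(t, a) = ((-18 + a)/(a + t) + t)*(-63) = (t + (-18 + a)/(a + t))*(-63) = -63*t - 63*(-18 + a)/(a + t))
(17763 + s(T, Z(13))) - 22538 = (17763 + 63*(18 - 1*0 - (-1325/152)**2 - 1*0*(-1325/152))/(0 - 1325/152)) - 22538 = (17763 + 63*(18 + 0 - 1*1755625/23104 + 0)/(-1325/152)) - 22538 = (17763 + 63*(-152/1325)*(18 + 0 - 1755625/23104 + 0)) - 22538 = (17763 + 63*(-152/1325)*(-1339753/23104)) - 22538 = (17763 + 84404439/201400) - 22538 = 3661872639/201400 - 22538 = -877280561/201400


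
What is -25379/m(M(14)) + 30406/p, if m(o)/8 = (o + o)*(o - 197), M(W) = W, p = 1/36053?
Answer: 44936558443235/40992 ≈ 1.0962e+9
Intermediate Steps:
p = 1/36053 ≈ 2.7737e-5
m(o) = 16*o*(-197 + o) (m(o) = 8*((o + o)*(o - 197)) = 8*((2*o)*(-197 + o)) = 8*(2*o*(-197 + o)) = 16*o*(-197 + o))
-25379/m(M(14)) + 30406/p = -25379*1/(224*(-197 + 14)) + 30406/(1/36053) = -25379/(16*14*(-183)) + 30406*36053 = -25379/(-40992) + 1096227518 = -25379*(-1/40992) + 1096227518 = 25379/40992 + 1096227518 = 44936558443235/40992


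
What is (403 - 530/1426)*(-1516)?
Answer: -435204184/713 ≈ -6.1038e+5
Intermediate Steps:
(403 - 530/1426)*(-1516) = (403 - 530*1/1426)*(-1516) = (403 - 265/713)*(-1516) = (287074/713)*(-1516) = -435204184/713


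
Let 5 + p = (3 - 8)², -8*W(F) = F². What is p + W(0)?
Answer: 20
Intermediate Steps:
W(F) = -F²/8
p = 20 (p = -5 + (3 - 8)² = -5 + (-5)² = -5 + 25 = 20)
p + W(0) = 20 - ⅛*0² = 20 - ⅛*0 = 20 + 0 = 20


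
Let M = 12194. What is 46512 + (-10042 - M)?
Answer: 24276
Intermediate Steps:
46512 + (-10042 - M) = 46512 + (-10042 - 1*12194) = 46512 + (-10042 - 12194) = 46512 - 22236 = 24276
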